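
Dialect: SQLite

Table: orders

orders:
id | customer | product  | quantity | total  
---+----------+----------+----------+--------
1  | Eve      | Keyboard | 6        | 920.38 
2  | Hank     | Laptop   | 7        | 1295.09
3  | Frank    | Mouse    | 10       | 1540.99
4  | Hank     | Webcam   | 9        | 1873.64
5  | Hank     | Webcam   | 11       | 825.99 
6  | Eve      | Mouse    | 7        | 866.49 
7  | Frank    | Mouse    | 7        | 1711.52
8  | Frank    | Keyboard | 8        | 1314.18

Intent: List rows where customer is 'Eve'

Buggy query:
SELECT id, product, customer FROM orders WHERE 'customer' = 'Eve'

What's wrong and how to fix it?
Bug: Single quotes denote string literals in SQL; the column name is being compared as a constant string

Fix: Remove the quotes around the column name (or use double quotes for an identifier)

Corrected query:
SELECT id, product, customer FROM orders WHERE customer = 'Eve'

Result:
id | product  | customer
---+----------+---------
1  | Keyboard | Eve     
6  | Mouse    | Eve     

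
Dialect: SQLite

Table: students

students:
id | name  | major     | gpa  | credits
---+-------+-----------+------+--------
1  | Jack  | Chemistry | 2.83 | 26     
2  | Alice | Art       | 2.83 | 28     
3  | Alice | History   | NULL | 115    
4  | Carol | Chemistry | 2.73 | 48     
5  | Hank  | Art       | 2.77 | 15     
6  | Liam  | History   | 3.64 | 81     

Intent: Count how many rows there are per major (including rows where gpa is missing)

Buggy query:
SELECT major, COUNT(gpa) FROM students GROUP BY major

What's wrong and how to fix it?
Bug: COUNT(column) counts non-NULL values only; rows with NULL gpa aren't counted

Fix: Replace COUNT(gpa) with COUNT(*)

Corrected query:
SELECT major, COUNT(*) FROM students GROUP BY major

Result:
major     | COUNT(*)
----------+---------
Art       | 2       
Chemistry | 2       
History   | 2       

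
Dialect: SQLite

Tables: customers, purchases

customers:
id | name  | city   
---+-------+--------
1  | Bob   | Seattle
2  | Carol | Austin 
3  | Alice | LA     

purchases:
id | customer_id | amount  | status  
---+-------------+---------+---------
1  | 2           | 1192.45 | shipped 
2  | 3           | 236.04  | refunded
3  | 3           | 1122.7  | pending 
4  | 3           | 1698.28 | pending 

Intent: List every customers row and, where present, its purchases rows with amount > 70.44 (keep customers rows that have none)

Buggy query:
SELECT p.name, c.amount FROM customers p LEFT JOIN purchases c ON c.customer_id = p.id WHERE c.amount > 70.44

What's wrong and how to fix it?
Bug: A WHERE condition on the right-hand table after LEFT JOIN drops unmatched parents

Fix: Move the right-table condition into the ON clause so unmatched parents are kept

Corrected query:
SELECT p.name, c.amount FROM customers p LEFT JOIN purchases c ON c.customer_id = p.id AND c.amount > 70.44

Result:
name  | amount 
------+--------
Bob   | NULL   
Carol | 1192.45
Alice | 236.04 
Alice | 1122.7 
Alice | 1698.28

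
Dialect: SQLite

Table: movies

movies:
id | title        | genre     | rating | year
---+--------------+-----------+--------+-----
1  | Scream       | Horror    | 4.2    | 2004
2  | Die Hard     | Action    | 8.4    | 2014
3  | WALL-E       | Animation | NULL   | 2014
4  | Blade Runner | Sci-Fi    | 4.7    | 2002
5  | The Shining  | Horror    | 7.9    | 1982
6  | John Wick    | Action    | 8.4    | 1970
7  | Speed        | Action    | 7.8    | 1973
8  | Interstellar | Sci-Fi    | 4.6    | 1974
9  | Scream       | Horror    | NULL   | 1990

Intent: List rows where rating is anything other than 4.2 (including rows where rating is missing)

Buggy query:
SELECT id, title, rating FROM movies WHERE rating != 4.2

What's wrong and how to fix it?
Bug: 'rating != 4.2' is unknown when rating is NULL, so NULL rows are silently excluded

Fix: Handle NULL separately with IS NULL alongside the inequality

Corrected query:
SELECT id, title, rating FROM movies WHERE rating != 4.2 OR rating IS NULL

Result:
id | title        | rating
---+--------------+-------
2  | Die Hard     | 8.4   
3  | WALL-E       | NULL  
4  | Blade Runner | 4.7   
5  | The Shining  | 7.9   
6  | John Wick    | 8.4   
7  | Speed        | 7.8   
8  | Interstellar | 4.6   
9  | Scream       | NULL  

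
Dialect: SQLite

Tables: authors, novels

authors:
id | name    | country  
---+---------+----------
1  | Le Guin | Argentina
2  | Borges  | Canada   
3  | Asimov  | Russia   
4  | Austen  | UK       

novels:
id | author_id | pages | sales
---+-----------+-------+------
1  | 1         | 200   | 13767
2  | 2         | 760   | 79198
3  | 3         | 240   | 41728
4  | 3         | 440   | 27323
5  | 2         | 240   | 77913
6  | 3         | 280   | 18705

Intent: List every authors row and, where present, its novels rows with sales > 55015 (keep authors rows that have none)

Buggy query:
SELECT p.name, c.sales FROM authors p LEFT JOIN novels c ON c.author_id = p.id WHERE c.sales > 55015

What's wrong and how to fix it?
Bug: Filtering c.sales in WHERE discards the NULL rows produced by LEFT JOIN, turning it into an inner join

Fix: Move the right-table condition into the ON clause so unmatched parents are kept

Corrected query:
SELECT p.name, c.sales FROM authors p LEFT JOIN novels c ON c.author_id = p.id AND c.sales > 55015

Result:
name    | sales
--------+------
Le Guin | NULL 
Borges  | 77913
Borges  | 79198
Asimov  | NULL 
Austen  | NULL 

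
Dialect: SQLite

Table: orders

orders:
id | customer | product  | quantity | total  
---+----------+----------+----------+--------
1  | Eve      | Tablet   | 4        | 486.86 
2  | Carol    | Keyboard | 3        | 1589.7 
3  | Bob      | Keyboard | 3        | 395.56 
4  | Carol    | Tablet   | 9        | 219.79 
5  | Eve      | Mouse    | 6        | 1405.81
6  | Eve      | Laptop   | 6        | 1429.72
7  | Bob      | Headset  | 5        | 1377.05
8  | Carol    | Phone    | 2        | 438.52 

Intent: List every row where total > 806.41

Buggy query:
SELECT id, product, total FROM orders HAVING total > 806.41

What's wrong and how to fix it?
Bug: HAVING filters the output of aggregation, but this query has no GROUP BY and no aggregate functions, so SQLite rejects it (HAVING clause on a non-aggregate query); the condition here is per row

Fix: Replace HAVING with WHERE since the condition applies to individual rows

Corrected query:
SELECT id, product, total FROM orders WHERE total > 806.41

Result:
id | product  | total  
---+----------+--------
2  | Keyboard | 1589.7 
5  | Mouse    | 1405.81
6  | Laptop   | 1429.72
7  | Headset  | 1377.05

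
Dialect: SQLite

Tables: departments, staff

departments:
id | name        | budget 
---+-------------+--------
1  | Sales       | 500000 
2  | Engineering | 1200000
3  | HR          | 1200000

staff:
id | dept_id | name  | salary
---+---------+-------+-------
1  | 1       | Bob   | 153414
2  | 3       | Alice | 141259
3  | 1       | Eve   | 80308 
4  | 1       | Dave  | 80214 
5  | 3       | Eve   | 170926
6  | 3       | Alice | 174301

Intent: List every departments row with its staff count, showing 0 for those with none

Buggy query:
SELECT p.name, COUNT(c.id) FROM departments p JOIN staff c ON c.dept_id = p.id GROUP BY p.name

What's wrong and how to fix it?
Bug: An inner join excludes parents with zero children

Fix: Switch to LEFT JOIN to retain unmatched parent rows

Corrected query:
SELECT p.name, COUNT(c.id) FROM departments p LEFT JOIN staff c ON c.dept_id = p.id GROUP BY p.name

Result:
name        | COUNT(c.id)
------------+------------
Engineering | 0          
HR          | 3          
Sales       | 3          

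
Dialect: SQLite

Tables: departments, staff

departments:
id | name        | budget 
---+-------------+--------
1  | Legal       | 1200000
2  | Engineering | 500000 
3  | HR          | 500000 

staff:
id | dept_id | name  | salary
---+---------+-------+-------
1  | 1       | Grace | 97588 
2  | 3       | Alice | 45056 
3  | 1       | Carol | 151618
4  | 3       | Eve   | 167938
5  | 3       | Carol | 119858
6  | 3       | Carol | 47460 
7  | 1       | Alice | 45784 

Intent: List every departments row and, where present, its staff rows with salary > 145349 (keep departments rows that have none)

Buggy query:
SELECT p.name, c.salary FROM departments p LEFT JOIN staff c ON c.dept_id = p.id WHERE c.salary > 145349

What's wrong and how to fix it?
Bug: Filtering c.salary in WHERE discards the NULL rows produced by LEFT JOIN, turning it into an inner join

Fix: Move the right-table condition into the ON clause so unmatched parents are kept

Corrected query:
SELECT p.name, c.salary FROM departments p LEFT JOIN staff c ON c.dept_id = p.id AND c.salary > 145349

Result:
name        | salary
------------+-------
Legal       | 151618
Engineering | NULL  
HR          | 167938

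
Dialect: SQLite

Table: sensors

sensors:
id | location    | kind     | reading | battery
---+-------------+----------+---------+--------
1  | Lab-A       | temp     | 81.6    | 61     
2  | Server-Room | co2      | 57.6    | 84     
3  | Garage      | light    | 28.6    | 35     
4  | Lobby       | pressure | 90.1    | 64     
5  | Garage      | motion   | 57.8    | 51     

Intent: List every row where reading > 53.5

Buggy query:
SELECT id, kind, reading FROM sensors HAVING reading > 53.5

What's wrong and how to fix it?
Bug: HAVING filters the output of aggregation, but this query has no GROUP BY and no aggregate functions, so SQLite rejects it (HAVING clause on a non-aggregate query); the condition here is per row

Fix: Use WHERE for row-level filtering

Corrected query:
SELECT id, kind, reading FROM sensors WHERE reading > 53.5

Result:
id | kind     | reading
---+----------+--------
1  | temp     | 81.6   
2  | co2      | 57.6   
4  | pressure | 90.1   
5  | motion   | 57.8   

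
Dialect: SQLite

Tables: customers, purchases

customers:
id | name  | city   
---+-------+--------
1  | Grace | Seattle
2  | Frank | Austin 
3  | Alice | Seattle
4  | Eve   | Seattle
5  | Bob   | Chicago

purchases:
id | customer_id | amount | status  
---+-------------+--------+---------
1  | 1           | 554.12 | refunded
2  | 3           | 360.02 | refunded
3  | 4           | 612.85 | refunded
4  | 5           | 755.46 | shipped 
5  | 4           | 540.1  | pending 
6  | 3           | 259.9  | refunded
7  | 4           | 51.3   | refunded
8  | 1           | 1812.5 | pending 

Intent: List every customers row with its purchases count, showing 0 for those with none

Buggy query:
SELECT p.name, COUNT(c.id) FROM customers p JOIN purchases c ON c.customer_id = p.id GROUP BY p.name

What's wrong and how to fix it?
Bug: An inner join excludes parents with zero children

Fix: Use LEFT JOIN so parents without children still appear (COUNT(c.id) gives 0)

Corrected query:
SELECT p.name, COUNT(c.id) FROM customers p LEFT JOIN purchases c ON c.customer_id = p.id GROUP BY p.name

Result:
name  | COUNT(c.id)
------+------------
Alice | 2          
Bob   | 1          
Eve   | 3          
Frank | 0          
Grace | 2          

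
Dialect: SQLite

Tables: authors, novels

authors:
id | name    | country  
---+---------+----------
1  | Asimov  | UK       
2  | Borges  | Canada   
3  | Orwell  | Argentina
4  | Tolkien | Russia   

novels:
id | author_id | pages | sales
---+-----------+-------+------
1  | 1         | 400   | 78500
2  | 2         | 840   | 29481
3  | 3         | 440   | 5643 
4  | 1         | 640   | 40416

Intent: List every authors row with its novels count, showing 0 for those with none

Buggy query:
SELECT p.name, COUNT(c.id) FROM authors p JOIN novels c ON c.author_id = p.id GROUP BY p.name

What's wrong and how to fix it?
Bug: An inner join excludes parents with zero children

Fix: Use LEFT JOIN so parents without children still appear (COUNT(c.id) gives 0)

Corrected query:
SELECT p.name, COUNT(c.id) FROM authors p LEFT JOIN novels c ON c.author_id = p.id GROUP BY p.name

Result:
name    | COUNT(c.id)
--------+------------
Asimov  | 2          
Borges  | 1          
Orwell  | 1          
Tolkien | 0          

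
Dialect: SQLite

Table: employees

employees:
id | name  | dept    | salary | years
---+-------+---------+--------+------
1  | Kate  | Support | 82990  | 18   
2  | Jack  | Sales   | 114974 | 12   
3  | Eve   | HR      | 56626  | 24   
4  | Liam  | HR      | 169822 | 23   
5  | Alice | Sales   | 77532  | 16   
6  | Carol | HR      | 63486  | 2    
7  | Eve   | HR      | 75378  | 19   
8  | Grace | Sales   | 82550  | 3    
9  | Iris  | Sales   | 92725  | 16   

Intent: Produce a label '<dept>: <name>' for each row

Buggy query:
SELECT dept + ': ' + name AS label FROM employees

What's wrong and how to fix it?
Bug: SQLite uses || for string concatenation; + coerces text to numbers (yielding 0)

Fix: Replace + with || to concatenate text

Corrected query:
SELECT dept || ': ' || name AS label FROM employees

Result:
label        
-------------
Support: Kate
Sales: Jack  
HR: Eve      
HR: Liam     
Sales: Alice 
HR: Carol    
HR: Eve      
Sales: Grace 
Sales: Iris  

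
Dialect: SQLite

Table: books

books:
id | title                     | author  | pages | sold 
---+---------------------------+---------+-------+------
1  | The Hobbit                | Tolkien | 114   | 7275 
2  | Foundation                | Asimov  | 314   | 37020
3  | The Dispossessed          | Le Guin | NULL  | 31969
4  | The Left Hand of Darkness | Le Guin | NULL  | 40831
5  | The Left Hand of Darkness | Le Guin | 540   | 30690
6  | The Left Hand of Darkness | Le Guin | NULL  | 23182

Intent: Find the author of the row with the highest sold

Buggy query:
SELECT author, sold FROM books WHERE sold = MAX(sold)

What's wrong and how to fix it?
Bug: WHERE is evaluated per row; an aggregate over the whole table isn't defined there

Fix: Wrap MAX in a scalar subquery so WHERE compares against a single value

Corrected query:
SELECT author, sold FROM books WHERE sold = (SELECT MAX(sold) FROM books)

Result:
author  | sold 
--------+------
Le Guin | 40831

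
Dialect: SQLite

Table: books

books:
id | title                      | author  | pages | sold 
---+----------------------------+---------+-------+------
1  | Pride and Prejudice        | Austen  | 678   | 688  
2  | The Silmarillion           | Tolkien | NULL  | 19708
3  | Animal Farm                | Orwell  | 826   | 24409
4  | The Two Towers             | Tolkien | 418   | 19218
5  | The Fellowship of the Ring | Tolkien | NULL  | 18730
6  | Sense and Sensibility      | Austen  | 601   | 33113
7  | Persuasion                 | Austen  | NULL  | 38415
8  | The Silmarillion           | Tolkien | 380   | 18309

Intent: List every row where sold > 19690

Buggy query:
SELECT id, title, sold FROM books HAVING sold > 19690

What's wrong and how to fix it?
Bug: This is a non-aggregate query (no GROUP BY, no aggregates), so in SQLite the HAVING clause is invalid here; a row-level condition belongs in WHERE

Fix: Use WHERE for row-level filtering

Corrected query:
SELECT id, title, sold FROM books WHERE sold > 19690

Result:
id | title                 | sold 
---+-----------------------+------
2  | The Silmarillion      | 19708
3  | Animal Farm           | 24409
6  | Sense and Sensibility | 33113
7  | Persuasion            | 38415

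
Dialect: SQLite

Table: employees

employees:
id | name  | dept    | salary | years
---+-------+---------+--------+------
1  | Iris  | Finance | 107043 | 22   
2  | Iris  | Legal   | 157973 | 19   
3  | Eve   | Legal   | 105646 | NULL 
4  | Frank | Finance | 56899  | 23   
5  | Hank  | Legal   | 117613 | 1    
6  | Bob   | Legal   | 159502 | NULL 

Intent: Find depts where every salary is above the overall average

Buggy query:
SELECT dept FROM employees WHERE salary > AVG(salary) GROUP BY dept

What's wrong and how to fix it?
Bug: AVG() is an aggregate; it can't sit directly in WHERE

Fix: Compute the overall average in a scalar subquery and compare each group's MIN against it in HAVING

Corrected query:
SELECT dept FROM employees GROUP BY dept HAVING MIN(salary) > (SELECT AVG(salary) FROM employees)

Result:
(no rows)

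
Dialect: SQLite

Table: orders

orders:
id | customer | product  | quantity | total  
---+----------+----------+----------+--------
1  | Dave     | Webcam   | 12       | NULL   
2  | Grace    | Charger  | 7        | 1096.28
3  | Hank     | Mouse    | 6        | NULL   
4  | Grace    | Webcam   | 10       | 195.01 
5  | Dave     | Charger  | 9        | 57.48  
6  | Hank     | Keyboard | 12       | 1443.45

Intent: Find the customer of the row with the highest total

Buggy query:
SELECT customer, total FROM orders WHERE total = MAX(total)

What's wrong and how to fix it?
Bug: WHERE is evaluated per row; an aggregate over the whole table isn't defined there

Fix: Wrap MAX in a scalar subquery so WHERE compares against a single value

Corrected query:
SELECT customer, total FROM orders WHERE total = (SELECT MAX(total) FROM orders)

Result:
customer | total  
---------+--------
Hank     | 1443.45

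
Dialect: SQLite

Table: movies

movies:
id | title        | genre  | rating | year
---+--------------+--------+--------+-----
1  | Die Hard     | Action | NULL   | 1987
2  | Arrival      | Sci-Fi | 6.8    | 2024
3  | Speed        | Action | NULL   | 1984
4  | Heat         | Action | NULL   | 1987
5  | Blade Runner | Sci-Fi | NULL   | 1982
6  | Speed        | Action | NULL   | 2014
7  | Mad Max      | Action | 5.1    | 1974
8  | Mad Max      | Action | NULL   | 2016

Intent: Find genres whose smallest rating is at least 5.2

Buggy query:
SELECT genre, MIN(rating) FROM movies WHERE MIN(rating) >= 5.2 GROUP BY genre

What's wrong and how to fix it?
Bug: Aggregates like MIN are computed per group after WHERE runs

Fix: Use HAVING for the per-group MIN condition

Corrected query:
SELECT genre, MIN(rating) FROM movies GROUP BY genre HAVING MIN(rating) >= 5.2

Result:
genre  | MIN(rating)
-------+------------
Sci-Fi | 6.8        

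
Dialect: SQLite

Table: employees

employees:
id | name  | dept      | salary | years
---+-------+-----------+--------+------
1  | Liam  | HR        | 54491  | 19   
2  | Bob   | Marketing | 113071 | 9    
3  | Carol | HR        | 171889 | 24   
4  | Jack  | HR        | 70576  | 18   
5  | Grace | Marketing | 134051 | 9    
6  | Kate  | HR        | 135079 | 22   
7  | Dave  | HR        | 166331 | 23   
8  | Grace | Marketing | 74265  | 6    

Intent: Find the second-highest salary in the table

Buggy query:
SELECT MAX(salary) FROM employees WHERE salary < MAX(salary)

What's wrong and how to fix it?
Bug: MAX(salary) on the right of the comparison is an aggregate-in-WHERE error

Fix: Put the inner MAX in a scalar subquery

Corrected query:
SELECT MAX(salary) FROM employees WHERE salary < (SELECT MAX(salary) FROM employees)

Result:
MAX(salary)
-----------
166331     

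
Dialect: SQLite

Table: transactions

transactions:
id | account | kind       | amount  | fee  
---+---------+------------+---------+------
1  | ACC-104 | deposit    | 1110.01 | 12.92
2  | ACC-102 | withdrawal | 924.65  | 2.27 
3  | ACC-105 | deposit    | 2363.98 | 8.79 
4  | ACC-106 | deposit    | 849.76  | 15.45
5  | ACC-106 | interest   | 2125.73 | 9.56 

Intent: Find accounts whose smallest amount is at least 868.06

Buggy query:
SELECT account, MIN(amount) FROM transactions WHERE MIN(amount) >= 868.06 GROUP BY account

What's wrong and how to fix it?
Bug: Aggregates like MIN are computed per group after WHERE runs

Fix: Replace WHERE with HAVING after the GROUP BY

Corrected query:
SELECT account, MIN(amount) FROM transactions GROUP BY account HAVING MIN(amount) >= 868.06

Result:
account | MIN(amount)
--------+------------
ACC-102 | 924.65     
ACC-104 | 1110.01    
ACC-105 | 2363.98    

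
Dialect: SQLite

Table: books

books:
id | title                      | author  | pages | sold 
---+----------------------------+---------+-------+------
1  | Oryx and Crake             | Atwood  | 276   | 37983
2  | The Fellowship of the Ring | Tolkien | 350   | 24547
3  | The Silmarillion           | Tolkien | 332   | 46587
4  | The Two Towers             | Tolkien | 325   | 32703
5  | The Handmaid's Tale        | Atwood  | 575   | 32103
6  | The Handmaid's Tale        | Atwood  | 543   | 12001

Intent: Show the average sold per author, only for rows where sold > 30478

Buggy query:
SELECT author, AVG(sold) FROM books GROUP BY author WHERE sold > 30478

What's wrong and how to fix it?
Bug: Row-level WHERE must come before GROUP BY in the clause order

Fix: Place WHERE between FROM and GROUP BY

Corrected query:
SELECT author, AVG(sold) FROM books WHERE sold > 30478 GROUP BY author

Result:
author  | AVG(sold)
--------+----------
Atwood  | 35043    
Tolkien | 39645    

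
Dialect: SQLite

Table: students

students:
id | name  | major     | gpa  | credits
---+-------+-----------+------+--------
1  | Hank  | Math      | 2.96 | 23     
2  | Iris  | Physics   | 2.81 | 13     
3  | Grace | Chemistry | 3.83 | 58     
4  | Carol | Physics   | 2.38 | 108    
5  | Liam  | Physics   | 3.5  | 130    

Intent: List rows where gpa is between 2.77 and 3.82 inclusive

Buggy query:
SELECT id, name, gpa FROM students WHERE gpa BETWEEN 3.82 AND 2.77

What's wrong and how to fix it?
Bug: BETWEEN expects the lower bound first; with 3.82 AND 2.77 the range is empty

Fix: Write BETWEEN 2.77 AND 3.82

Corrected query:
SELECT id, name, gpa FROM students WHERE gpa BETWEEN 2.77 AND 3.82

Result:
id | name | gpa 
---+------+-----
1  | Hank | 2.96
2  | Iris | 2.81
5  | Liam | 3.5 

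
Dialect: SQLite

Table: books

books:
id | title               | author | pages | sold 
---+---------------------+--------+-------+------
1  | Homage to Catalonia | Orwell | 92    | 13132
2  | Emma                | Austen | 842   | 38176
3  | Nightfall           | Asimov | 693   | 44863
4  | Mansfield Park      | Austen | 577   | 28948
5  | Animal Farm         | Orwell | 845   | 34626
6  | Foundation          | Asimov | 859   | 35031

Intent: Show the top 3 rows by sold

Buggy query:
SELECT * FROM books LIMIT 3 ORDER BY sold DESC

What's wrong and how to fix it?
Bug: LIMIT must come after ORDER BY

Fix: Sort with ORDER BY, then apply LIMIT

Corrected query:
SELECT * FROM books ORDER BY sold DESC LIMIT 3

Result:
id | title      | author | pages | sold 
---+------------+--------+-------+------
3  | Nightfall  | Asimov | 693   | 44863
2  | Emma       | Austen | 842   | 38176
6  | Foundation | Asimov | 859   | 35031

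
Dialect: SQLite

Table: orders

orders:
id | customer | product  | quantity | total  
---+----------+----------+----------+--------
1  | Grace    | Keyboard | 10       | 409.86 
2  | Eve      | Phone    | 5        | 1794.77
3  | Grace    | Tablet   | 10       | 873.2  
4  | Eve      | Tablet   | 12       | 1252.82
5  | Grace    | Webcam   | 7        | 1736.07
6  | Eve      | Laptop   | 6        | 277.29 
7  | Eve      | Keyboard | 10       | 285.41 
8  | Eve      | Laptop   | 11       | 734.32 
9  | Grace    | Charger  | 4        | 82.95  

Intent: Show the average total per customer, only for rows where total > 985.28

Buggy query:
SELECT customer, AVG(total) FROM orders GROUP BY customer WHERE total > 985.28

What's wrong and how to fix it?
Bug: Row-level WHERE must come before GROUP BY in the clause order

Fix: Place WHERE between FROM and GROUP BY

Corrected query:
SELECT customer, AVG(total) FROM orders WHERE total > 985.28 GROUP BY customer

Result:
customer | AVG(total)
---------+-----------
Eve      | 1523.795  
Grace    | 1736.07   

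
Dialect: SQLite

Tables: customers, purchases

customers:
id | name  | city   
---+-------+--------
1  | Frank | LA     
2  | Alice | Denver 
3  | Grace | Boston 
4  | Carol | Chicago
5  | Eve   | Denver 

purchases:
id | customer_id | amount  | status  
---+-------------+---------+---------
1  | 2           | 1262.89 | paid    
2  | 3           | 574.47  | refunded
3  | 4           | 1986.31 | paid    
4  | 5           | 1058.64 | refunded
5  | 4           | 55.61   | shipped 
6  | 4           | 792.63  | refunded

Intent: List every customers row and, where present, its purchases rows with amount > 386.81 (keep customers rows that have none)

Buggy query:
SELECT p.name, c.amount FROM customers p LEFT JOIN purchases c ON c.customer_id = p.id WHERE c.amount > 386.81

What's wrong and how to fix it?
Bug: Filtering c.amount in WHERE discards the NULL rows produced by LEFT JOIN, turning it into an inner join

Fix: Put 'c.amount > 386.81' in the JOIN's ON clause instead of WHERE

Corrected query:
SELECT p.name, c.amount FROM customers p LEFT JOIN purchases c ON c.customer_id = p.id AND c.amount > 386.81

Result:
name  | amount 
------+--------
Frank | NULL   
Alice | 1262.89
Grace | 574.47 
Carol | 792.63 
Carol | 1986.31
Eve   | 1058.64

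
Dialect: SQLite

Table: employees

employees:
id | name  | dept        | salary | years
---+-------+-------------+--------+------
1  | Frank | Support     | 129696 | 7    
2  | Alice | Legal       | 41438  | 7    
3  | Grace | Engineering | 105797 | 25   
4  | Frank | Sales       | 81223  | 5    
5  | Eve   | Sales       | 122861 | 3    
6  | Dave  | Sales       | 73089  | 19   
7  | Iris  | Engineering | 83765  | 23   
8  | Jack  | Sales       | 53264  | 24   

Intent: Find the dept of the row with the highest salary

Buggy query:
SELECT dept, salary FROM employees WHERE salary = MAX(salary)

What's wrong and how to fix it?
Bug: MAX(salary) is an aggregate and cannot be used directly in WHERE

Fix: Use a subquery: WHERE salary = (SELECT MAX(salary) FROM employees)

Corrected query:
SELECT dept, salary FROM employees WHERE salary = (SELECT MAX(salary) FROM employees)

Result:
dept    | salary
--------+-------
Support | 129696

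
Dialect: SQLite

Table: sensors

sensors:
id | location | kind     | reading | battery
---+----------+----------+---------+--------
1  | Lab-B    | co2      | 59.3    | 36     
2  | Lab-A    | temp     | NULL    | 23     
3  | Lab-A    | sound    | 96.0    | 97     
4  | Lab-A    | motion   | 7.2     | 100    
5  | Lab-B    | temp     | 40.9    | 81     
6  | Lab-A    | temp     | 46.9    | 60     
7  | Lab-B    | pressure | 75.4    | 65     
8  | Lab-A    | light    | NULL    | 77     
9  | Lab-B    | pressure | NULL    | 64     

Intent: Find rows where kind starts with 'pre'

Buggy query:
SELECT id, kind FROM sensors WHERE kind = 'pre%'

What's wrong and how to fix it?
Bug: '=' compares the literal string including the % character; pattern matching needs LIKE

Fix: Replace '=' with LIKE so 'pre%' is treated as a pattern

Corrected query:
SELECT id, kind FROM sensors WHERE kind LIKE 'pre%'

Result:
id | kind    
---+---------
7  | pressure
9  | pressure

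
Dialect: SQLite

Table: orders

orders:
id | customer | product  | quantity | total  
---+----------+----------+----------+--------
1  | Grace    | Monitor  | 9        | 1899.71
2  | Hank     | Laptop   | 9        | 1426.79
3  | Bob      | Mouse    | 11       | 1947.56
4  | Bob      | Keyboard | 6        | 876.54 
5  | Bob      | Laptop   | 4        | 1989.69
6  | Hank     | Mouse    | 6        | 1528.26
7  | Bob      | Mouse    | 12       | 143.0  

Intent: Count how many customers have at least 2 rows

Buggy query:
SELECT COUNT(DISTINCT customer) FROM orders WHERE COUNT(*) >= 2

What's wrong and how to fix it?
Bug: COUNT(*) cannot appear in WHERE; the per-group count doesn't exist yet

Fix: Group first with HAVING COUNT(*) >= 2, then COUNT the resulting groups

Corrected query:
SELECT COUNT(*) FROM (SELECT customer FROM orders GROUP BY customer HAVING COUNT(*) >= 2)

Result:
COUNT(*)
--------
2       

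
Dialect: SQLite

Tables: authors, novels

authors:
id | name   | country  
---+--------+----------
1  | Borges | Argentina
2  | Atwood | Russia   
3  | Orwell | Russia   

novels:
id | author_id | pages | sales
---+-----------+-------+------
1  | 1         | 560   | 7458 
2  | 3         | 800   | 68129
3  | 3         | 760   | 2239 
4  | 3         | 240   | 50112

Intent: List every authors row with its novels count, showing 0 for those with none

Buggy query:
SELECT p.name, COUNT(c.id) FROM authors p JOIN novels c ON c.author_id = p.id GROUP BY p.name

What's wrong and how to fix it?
Bug: INNER JOIN drops authors rows that have no matching novels rows

Fix: Use LEFT JOIN so parents without children still appear (COUNT(c.id) gives 0)

Corrected query:
SELECT p.name, COUNT(c.id) FROM authors p LEFT JOIN novels c ON c.author_id = p.id GROUP BY p.name

Result:
name   | COUNT(c.id)
-------+------------
Atwood | 0          
Borges | 1          
Orwell | 3          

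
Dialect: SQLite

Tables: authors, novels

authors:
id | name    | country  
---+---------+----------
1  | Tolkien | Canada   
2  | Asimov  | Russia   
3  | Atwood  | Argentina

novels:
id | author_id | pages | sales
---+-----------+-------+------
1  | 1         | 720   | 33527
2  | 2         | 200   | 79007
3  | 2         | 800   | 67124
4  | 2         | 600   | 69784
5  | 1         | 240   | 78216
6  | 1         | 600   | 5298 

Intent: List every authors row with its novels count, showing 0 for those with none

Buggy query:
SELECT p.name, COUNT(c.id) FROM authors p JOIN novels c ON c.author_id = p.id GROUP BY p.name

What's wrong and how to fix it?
Bug: An inner join excludes parents with zero children

Fix: Use LEFT JOIN so parents without children still appear (COUNT(c.id) gives 0)

Corrected query:
SELECT p.name, COUNT(c.id) FROM authors p LEFT JOIN novels c ON c.author_id = p.id GROUP BY p.name

Result:
name    | COUNT(c.id)
--------+------------
Asimov  | 3          
Atwood  | 0          
Tolkien | 3          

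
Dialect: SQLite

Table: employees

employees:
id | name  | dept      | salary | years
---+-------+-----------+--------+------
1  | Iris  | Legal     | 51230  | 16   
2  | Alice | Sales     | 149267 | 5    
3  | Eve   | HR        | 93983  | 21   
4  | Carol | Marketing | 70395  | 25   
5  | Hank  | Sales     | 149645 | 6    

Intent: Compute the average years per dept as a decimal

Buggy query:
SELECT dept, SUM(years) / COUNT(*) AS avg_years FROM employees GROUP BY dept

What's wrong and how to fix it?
Bug: SUM(years) and COUNT(*) are both integers; the division truncates the fractional part

Fix: Multiply by 1.0 (or CAST to REAL) to force floating-point division

Corrected query:
SELECT dept, SUM(years) * 1.0 / COUNT(*) AS avg_years FROM employees GROUP BY dept

Result:
dept      | avg_years
----------+----------
HR        | 21       
Legal     | 16       
Marketing | 25       
Sales     | 5.5      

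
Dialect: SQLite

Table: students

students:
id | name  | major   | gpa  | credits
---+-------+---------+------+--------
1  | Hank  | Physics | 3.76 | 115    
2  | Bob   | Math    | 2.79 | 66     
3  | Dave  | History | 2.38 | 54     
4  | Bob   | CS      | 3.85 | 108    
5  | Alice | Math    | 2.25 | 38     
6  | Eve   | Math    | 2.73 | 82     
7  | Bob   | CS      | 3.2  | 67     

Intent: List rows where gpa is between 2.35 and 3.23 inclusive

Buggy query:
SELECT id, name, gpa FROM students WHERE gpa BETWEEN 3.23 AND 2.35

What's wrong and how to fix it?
Bug: BETWEEN expects the lower bound first; with 3.23 AND 2.35 the range is empty

Fix: Write BETWEEN 2.35 AND 3.23

Corrected query:
SELECT id, name, gpa FROM students WHERE gpa BETWEEN 2.35 AND 3.23

Result:
id | name | gpa 
---+------+-----
2  | Bob  | 2.79
3  | Dave | 2.38
6  | Eve  | 2.73
7  | Bob  | 3.2 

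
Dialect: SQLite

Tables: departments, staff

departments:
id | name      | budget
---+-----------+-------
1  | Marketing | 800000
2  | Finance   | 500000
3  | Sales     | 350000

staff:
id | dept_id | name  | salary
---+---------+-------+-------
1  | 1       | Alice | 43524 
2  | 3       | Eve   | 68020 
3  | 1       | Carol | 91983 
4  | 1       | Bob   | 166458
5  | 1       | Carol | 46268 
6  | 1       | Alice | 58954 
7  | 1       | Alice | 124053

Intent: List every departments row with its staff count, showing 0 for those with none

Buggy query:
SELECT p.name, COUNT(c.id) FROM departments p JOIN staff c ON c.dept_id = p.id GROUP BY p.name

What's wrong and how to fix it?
Bug: An inner join excludes parents with zero children

Fix: Use LEFT JOIN so parents without children still appear (COUNT(c.id) gives 0)

Corrected query:
SELECT p.name, COUNT(c.id) FROM departments p LEFT JOIN staff c ON c.dept_id = p.id GROUP BY p.name

Result:
name      | COUNT(c.id)
----------+------------
Finance   | 0          
Marketing | 6          
Sales     | 1          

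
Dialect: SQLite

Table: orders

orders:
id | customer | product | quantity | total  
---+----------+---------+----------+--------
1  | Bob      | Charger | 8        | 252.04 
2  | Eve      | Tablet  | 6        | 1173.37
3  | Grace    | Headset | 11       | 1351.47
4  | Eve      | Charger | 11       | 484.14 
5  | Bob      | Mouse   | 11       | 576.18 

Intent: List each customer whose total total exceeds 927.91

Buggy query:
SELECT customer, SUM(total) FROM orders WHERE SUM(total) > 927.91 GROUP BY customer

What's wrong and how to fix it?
Bug: WHERE runs before GROUP BY, so aggregates aren't available there

Fix: Use HAVING (which filters groups after aggregation) instead of WHERE

Corrected query:
SELECT customer, SUM(total) FROM orders GROUP BY customer HAVING SUM(total) > 927.91

Result:
customer | SUM(total)
---------+-----------
Eve      | 1657.51   
Grace    | 1351.47   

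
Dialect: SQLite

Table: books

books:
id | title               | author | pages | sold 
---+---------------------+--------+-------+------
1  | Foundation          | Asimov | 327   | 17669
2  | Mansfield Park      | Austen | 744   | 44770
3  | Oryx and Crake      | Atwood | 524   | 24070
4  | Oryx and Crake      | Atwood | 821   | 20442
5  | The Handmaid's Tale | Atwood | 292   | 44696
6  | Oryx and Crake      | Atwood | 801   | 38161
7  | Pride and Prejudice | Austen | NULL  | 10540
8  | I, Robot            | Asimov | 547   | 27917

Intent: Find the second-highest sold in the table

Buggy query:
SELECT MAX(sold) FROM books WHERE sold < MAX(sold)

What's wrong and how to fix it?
Bug: The inner MAX is an aggregate inside WHERE, which is not allowed

Fix: Compute the overall MAX in a subquery, then take MAX of rows below it

Corrected query:
SELECT MAX(sold) FROM books WHERE sold < (SELECT MAX(sold) FROM books)

Result:
MAX(sold)
---------
44696    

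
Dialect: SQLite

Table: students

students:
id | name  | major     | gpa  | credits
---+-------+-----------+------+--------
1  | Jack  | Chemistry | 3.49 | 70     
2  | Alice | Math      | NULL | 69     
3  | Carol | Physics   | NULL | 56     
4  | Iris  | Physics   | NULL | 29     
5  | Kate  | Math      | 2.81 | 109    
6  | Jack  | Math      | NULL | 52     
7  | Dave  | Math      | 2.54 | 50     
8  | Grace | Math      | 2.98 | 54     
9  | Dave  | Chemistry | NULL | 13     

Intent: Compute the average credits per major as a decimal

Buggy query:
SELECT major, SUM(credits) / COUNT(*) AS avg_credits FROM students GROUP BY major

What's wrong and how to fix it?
Bug: SUM(credits) and COUNT(*) are both integers; the division truncates the fractional part

Fix: Multiply by 1.0 (or CAST to REAL) to force floating-point division

Corrected query:
SELECT major, SUM(credits) * 1.0 / COUNT(*) AS avg_credits FROM students GROUP BY major

Result:
major     | avg_credits
----------+------------
Chemistry | 41.5       
Math      | 66.8       
Physics   | 42.5       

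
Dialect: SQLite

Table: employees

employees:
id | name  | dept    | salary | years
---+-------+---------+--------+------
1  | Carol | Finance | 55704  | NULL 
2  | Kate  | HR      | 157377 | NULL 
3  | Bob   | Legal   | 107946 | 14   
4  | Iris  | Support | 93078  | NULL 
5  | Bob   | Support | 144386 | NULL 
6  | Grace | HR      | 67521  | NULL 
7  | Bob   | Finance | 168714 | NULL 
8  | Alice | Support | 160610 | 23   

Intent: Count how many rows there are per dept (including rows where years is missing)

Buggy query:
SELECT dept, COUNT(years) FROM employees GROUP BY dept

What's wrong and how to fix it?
Bug: COUNT(years) skips NULLs, so groups with missing years are undercounted

Fix: Use COUNT(*) to count all rows regardless of NULL

Corrected query:
SELECT dept, COUNT(*) FROM employees GROUP BY dept

Result:
dept    | COUNT(*)
--------+---------
Finance | 2       
HR      | 2       
Legal   | 1       
Support | 3       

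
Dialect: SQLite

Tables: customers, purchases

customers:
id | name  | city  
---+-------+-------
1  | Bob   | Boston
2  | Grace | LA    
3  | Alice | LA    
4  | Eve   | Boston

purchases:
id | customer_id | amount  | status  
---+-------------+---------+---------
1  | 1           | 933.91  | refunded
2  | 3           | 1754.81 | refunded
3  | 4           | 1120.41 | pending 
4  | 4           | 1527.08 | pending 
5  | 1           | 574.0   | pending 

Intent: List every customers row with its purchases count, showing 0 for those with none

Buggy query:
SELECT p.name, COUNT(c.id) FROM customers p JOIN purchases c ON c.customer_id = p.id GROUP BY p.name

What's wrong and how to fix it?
Bug: INNER JOIN drops customers rows that have no matching purchases rows

Fix: Use LEFT JOIN so parents without children still appear (COUNT(c.id) gives 0)

Corrected query:
SELECT p.name, COUNT(c.id) FROM customers p LEFT JOIN purchases c ON c.customer_id = p.id GROUP BY p.name

Result:
name  | COUNT(c.id)
------+------------
Alice | 1          
Bob   | 2          
Eve   | 2          
Grace | 0          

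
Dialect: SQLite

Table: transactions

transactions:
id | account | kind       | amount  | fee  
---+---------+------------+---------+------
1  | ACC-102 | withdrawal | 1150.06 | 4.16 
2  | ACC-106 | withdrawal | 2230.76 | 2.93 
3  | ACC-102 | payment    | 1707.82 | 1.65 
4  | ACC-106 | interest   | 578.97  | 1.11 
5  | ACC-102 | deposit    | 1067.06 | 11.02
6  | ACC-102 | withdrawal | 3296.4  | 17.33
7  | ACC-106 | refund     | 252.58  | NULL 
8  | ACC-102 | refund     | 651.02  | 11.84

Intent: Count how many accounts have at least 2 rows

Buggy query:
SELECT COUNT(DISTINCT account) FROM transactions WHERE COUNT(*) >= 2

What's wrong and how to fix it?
Bug: WHERE filters individual rows, not groups, so a group-level COUNT is invalid there

Fix: Group first with HAVING COUNT(*) >= 2, then COUNT the resulting groups

Corrected query:
SELECT COUNT(*) FROM (SELECT account FROM transactions GROUP BY account HAVING COUNT(*) >= 2)

Result:
COUNT(*)
--------
2       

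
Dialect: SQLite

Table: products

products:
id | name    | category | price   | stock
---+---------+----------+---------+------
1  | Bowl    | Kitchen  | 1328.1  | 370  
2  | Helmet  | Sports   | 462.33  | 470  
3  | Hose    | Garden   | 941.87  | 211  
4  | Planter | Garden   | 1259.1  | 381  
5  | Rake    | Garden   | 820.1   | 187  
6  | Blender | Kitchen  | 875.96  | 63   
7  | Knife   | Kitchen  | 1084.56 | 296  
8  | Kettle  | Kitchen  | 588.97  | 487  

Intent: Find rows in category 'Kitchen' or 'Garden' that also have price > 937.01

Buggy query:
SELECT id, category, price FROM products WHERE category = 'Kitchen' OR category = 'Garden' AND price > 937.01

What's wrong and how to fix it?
Bug: AND binds tighter than OR, so this parses as category = 'Kitchen' OR (category = 'Garden' AND price > 937.01)

Fix: Group the OR with parentheses (or use IN), then AND the threshold

Corrected query:
SELECT id, category, price FROM products WHERE (category = 'Kitchen' OR category = 'Garden') AND price > 937.01

Result:
id | category | price  
---+----------+--------
1  | Kitchen  | 1328.1 
3  | Garden   | 941.87 
4  | Garden   | 1259.1 
7  | Kitchen  | 1084.56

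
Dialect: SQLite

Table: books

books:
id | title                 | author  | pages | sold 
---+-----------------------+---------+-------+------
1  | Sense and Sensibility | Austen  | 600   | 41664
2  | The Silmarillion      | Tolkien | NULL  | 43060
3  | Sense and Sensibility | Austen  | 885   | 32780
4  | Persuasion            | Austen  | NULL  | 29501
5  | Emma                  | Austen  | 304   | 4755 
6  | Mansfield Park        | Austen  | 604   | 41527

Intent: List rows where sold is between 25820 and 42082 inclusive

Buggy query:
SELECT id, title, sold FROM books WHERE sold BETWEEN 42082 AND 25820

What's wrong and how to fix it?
Bug: BETWEEN expects the lower bound first; with 42082 AND 25820 the range is empty

Fix: Write BETWEEN 25820 AND 42082

Corrected query:
SELECT id, title, sold FROM books WHERE sold BETWEEN 25820 AND 42082

Result:
id | title                 | sold 
---+-----------------------+------
1  | Sense and Sensibility | 41664
3  | Sense and Sensibility | 32780
4  | Persuasion            | 29501
6  | Mansfield Park        | 41527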